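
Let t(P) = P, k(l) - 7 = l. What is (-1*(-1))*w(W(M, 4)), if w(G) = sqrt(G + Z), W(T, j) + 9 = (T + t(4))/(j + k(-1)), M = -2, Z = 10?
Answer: sqrt(30)/5 ≈ 1.0954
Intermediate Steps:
k(l) = 7 + l
W(T, j) = -9 + (4 + T)/(6 + j) (W(T, j) = -9 + (T + 4)/(j + (7 - 1)) = -9 + (4 + T)/(j + 6) = -9 + (4 + T)/(6 + j))
w(G) = sqrt(10 + G) (w(G) = sqrt(G + 10) = sqrt(10 + G))
(-1*(-1))*w(W(M, 4)) = (-1*(-1))*sqrt(10 + (-50 - 2 - 9*4)/(6 + 4)) = 1*sqrt(10 + (-50 - 2 - 36)/10) = 1*sqrt(10 + (1/10)*(-88)) = 1*sqrt(10 - 44/5) = 1*sqrt(6/5) = 1*(sqrt(30)/5) = sqrt(30)/5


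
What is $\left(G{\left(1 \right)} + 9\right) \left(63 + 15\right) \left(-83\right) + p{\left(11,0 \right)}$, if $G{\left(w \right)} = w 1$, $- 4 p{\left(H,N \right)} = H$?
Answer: $- \frac{258971}{4} \approx -64743.0$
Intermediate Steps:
$p{\left(H,N \right)} = - \frac{H}{4}$
$G{\left(w \right)} = w$
$\left(G{\left(1 \right)} + 9\right) \left(63 + 15\right) \left(-83\right) + p{\left(11,0 \right)} = \left(1 + 9\right) \left(63 + 15\right) \left(-83\right) - \frac{11}{4} = 10 \cdot 78 \left(-83\right) - \frac{11}{4} = 780 \left(-83\right) - \frac{11}{4} = -64740 - \frac{11}{4} = - \frac{258971}{4}$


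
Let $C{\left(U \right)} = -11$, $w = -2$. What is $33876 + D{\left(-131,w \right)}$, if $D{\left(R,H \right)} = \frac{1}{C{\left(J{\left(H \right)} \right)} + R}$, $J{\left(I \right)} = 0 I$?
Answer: $\frac{4810391}{142} \approx 33876.0$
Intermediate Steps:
$J{\left(I \right)} = 0$
$D{\left(R,H \right)} = \frac{1}{-11 + R}$
$33876 + D{\left(-131,w \right)} = 33876 + \frac{1}{-11 - 131} = 33876 + \frac{1}{-142} = 33876 - \frac{1}{142} = \frac{4810391}{142}$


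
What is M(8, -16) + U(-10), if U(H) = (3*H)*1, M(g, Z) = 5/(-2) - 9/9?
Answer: -67/2 ≈ -33.500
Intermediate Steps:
M(g, Z) = -7/2 (M(g, Z) = 5*(-1/2) - 9*1/9 = -5/2 - 1 = -7/2)
U(H) = 3*H
M(8, -16) + U(-10) = -7/2 + 3*(-10) = -7/2 - 30 = -67/2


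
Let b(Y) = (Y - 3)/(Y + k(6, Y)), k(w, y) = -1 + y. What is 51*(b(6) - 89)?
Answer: -49776/11 ≈ -4525.1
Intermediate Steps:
b(Y) = (-3 + Y)/(-1 + 2*Y) (b(Y) = (Y - 3)/(Y + (-1 + Y)) = (-3 + Y)/(-1 + 2*Y))
51*(b(6) - 89) = 51*((-3 + 6)/(-1 + 2*6) - 89) = 51*(3/(-1 + 12) - 89) = 51*(3/11 - 89) = 51*(-976/11) = -49776/11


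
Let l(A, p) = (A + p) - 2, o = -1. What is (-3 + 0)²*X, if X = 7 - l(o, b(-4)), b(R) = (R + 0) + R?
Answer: 162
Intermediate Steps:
b(R) = 2*R (b(R) = R + R = 2*R)
l(A, p) = -2 + A + p
X = 18 (X = 7 - (-2 - 1 + 2*(-4)) = 7 - (-2 - 1 - 8) = 7 - 1*(-11) = 7 + 11 = 18)
(-3 + 0)²*X = (-3 + 0)²*18 = (-3)²*18 = 9*18 = 162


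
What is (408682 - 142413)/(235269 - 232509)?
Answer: 266269/2760 ≈ 96.474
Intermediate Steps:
(408682 - 142413)/(235269 - 232509) = 266269/2760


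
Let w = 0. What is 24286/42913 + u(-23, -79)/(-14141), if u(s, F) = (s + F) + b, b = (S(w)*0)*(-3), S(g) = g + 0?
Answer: 347805452/606832733 ≈ 0.57315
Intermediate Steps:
S(g) = g
b = 0 (b = (0*0)*(-3) = 0*(-3) = 0)
u(s, F) = F + s (u(s, F) = (s + F) + 0 = (F + s) + 0 = F + s)
24286/42913 + u(-23, -79)/(-14141) = 24286/42913 + (-79 - 23)/(-14141) = 24286*(1/42913) - 102*(-1/14141) = 24286/42913 + 102/14141 = 347805452/606832733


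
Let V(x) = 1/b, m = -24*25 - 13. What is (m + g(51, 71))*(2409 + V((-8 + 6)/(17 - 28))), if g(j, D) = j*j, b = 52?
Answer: 62258693/13 ≈ 4.7891e+6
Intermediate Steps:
g(j, D) = j²
m = -613 (m = -600 - 13 = -613)
V(x) = 1/52
(m + g(51, 71))*(2409 + V((-8 + 6)/(17 - 28))) = (-613 + 51²)*(2409 + 1/52) = (-613 + 2601)*(125269/52) = 1988*(125269/52) = 62258693/13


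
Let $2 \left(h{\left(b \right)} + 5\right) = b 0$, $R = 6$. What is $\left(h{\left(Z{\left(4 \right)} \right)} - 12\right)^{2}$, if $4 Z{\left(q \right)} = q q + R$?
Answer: $289$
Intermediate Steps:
$Z{\left(q \right)} = \frac{3}{2} + \frac{q^{2}}{4}$ ($Z{\left(q \right)} = \frac{q q + 6}{4} = \frac{q^{2} + 6}{4} = \frac{6 + q^{2}}{4} = \frac{3}{2} + \frac{q^{2}}{4}$)
$h{\left(b \right)} = -5$ ($h{\left(b \right)} = -5 + \frac{b 0}{2} = -5 + \frac{1}{2} \cdot 0 = -5 + 0 = -5$)
$\left(h{\left(Z{\left(4 \right)} \right)} - 12\right)^{2} = \left(-5 - 12\right)^{2} = \left(-17\right)^{2} = 289$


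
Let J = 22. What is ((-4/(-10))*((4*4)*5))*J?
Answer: 704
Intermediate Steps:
((-4/(-10))*((4*4)*5))*J = ((-4/(-10))*((4*4)*5))*22 = ((-4*(-⅒))*(16*5))*22 = ((⅖)*80)*22 = 32*22 = 704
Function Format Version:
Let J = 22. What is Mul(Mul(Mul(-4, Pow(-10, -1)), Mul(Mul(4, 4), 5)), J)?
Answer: 704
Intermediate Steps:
Mul(Mul(Mul(-4, Pow(-10, -1)), Mul(Mul(4, 4), 5)), J) = Mul(Mul(Mul(-4, Pow(-10, -1)), Mul(Mul(4, 4), 5)), 22) = Mul(Mul(Mul(-4, Rational(-1, 10)), Mul(16, 5)), 22) = Mul(Mul(Rational(2, 5), 80), 22) = Mul(32, 22) = 704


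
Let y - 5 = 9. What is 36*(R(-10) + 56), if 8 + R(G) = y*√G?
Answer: 1728 + 504*I*√10 ≈ 1728.0 + 1593.8*I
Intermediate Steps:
y = 14 (y = 5 + 9 = 14)
R(G) = -8 + 14*√G
36*(R(-10) + 56) = 36*((-8 + 14*√(-10)) + 56) = 36*((-8 + 14*(I*√10)) + 56) = 36*((-8 + 14*I*√10) + 56) = 36*(48 + 14*I*√10) = 1728 + 504*I*√10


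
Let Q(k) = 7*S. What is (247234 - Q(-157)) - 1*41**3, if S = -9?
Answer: 178376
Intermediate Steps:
Q(k) = -63 (Q(k) = 7*(-9) = -63)
(247234 - Q(-157)) - 1*41**3 = (247234 - 1*(-63)) - 1*41**3 = (247234 + 63) - 1*68921 = 247297 - 68921 = 178376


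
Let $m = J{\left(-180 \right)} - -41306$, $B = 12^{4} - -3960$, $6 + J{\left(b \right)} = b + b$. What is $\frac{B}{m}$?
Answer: $\frac{6174}{10235} \approx 0.60322$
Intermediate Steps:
$J{\left(b \right)} = -6 + 2 b$ ($J{\left(b \right)} = -6 + \left(b + b\right) = -6 + 2 b$)
$B = 24696$ ($B = 20736 + 3960 = 24696$)
$m = 40940$ ($m = \left(-6 + 2 \left(-180\right)\right) - -41306 = \left(-6 - 360\right) + 41306 = -366 + 41306 = 40940$)
$\frac{B}{m} = \frac{24696}{40940} = 24696 \cdot \frac{1}{40940} = \frac{6174}{10235}$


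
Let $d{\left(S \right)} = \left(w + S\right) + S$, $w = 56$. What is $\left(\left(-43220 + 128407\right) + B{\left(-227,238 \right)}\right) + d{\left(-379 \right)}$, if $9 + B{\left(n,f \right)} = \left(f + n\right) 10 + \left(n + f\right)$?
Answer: $84597$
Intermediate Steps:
$d{\left(S \right)} = 56 + 2 S$ ($d{\left(S \right)} = \left(56 + S\right) + S = 56 + 2 S$)
$B{\left(n,f \right)} = -9 + 11 f + 11 n$ ($B{\left(n,f \right)} = -9 + \left(\left(f + n\right) 10 + \left(n + f\right)\right) = -9 + \left(\left(10 f + 10 n\right) + \left(f + n\right)\right) = -9 + \left(11 f + 11 n\right) = -9 + 11 f + 11 n$)
$\left(\left(-43220 + 128407\right) + B{\left(-227,238 \right)}\right) + d{\left(-379 \right)} = \left(\left(-43220 + 128407\right) + \left(-9 + 11 \cdot 238 + 11 \left(-227\right)\right)\right) + \left(56 + 2 \left(-379\right)\right) = \left(85187 - -112\right) + \left(56 - 758\right) = \left(85187 + 112\right) - 702 = 85299 - 702 = 84597$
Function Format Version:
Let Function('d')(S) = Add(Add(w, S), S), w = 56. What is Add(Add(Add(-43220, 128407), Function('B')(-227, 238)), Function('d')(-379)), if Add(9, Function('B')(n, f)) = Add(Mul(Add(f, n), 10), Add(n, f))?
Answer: 84597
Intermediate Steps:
Function('d')(S) = Add(56, Mul(2, S)) (Function('d')(S) = Add(Add(56, S), S) = Add(56, Mul(2, S)))
Function('B')(n, f) = Add(-9, Mul(11, f), Mul(11, n)) (Function('B')(n, f) = Add(-9, Add(Mul(Add(f, n), 10), Add(n, f))) = Add(-9, Add(Add(Mul(10, f), Mul(10, n)), Add(f, n))) = Add(-9, Add(Mul(11, f), Mul(11, n))) = Add(-9, Mul(11, f), Mul(11, n)))
Add(Add(Add(-43220, 128407), Function('B')(-227, 238)), Function('d')(-379)) = Add(Add(Add(-43220, 128407), Add(-9, Mul(11, 238), Mul(11, -227))), Add(56, Mul(2, -379))) = Add(Add(85187, Add(-9, 2618, -2497)), Add(56, -758)) = Add(Add(85187, 112), -702) = Add(85299, -702) = 84597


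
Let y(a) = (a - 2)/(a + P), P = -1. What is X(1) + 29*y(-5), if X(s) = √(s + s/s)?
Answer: 203/6 + √2 ≈ 35.248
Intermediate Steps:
y(a) = (-2 + a)/(-1 + a) (y(a) = (a - 2)/(a - 1) = (-2 + a)/(-1 + a))
X(s) = √(1 + s) (X(s) = √(s + 1) = √(1 + s))
X(1) + 29*y(-5) = √(1 + 1) + 29*((-2 - 5)/(-1 - 5)) = √2 + 29*(-7/(-6)) = √2 + 29*(-⅙*(-7)) = √2 + 29*(7/6) = √2 + 203/6 = 203/6 + √2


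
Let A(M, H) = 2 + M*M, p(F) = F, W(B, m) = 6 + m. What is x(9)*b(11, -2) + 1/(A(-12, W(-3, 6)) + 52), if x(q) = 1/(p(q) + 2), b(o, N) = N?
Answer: -35/198 ≈ -0.17677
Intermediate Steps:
A(M, H) = 2 + M**2
x(q) = 1/(2 + q) (x(q) = 1/(q + 2) = 1/(2 + q))
x(9)*b(11, -2) + 1/(A(-12, W(-3, 6)) + 52) = -2/(2 + 9) + 1/((2 + (-12)**2) + 52) = -2/11 + 1/((2 + 144) + 52) = (1/11)*(-2) + 1/(146 + 52) = -2/11 + 1/198 = -35/198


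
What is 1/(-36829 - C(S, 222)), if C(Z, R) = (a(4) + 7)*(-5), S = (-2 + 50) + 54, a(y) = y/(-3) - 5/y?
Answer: -12/441683 ≈ -2.7169e-5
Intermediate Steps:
a(y) = -5/y - y/3 (a(y) = y*(-⅓) - 5/y = -y/3 - 5/y = -5/y - y/3)
S = 102 (S = 48 + 54 = 102)
C(Z, R) = -265/12 (C(Z, R) = ((-5/4 - ⅓*4) + 7)*(-5) = ((-5*¼ - 4/3) + 7)*(-5) = ((-5/4 - 4/3) + 7)*(-5) = (-31/12 + 7)*(-5) = (53/12)*(-5) = -265/12)
1/(-36829 - C(S, 222)) = 1/(-36829 - 1*(-265/12)) = 1/(-36829 + 265/12) = 1/(-441683/12) = -12/441683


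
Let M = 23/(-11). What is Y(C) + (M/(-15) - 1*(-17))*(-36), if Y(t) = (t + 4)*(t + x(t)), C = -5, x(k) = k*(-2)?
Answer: -34211/55 ≈ -622.02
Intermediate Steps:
x(k) = -2*k
M = -23/11 (M = 23*(-1/11) = -23/11 ≈ -2.0909)
Y(t) = -t*(4 + t) (Y(t) = (t + 4)*(t - 2*t) = (4 + t)*(-t) = -t*(4 + t))
Y(C) + (M/(-15) - 1*(-17))*(-36) = -5*(-4 - 1*(-5)) + (-23/11/(-15) - 1*(-17))*(-36) = -5*(-4 + 5) + (-23/11*(-1/15) + 17)*(-36) = -5*1 + (23/165 + 17)*(-36) = -5 + (2828/165)*(-36) = -5 - 33936/55 = -34211/55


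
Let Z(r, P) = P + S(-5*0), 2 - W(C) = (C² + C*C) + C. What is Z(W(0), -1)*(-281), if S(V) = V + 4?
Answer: -843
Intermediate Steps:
S(V) = 4 + V
W(C) = 2 - C - 2*C² (W(C) = 2 - ((C² + C*C) + C) = 2 - ((C² + C²) + C) = 2 - (2*C² + C) = 2 - (C + 2*C²) = 2 + (-C - 2*C²) = 2 - C - 2*C²)
Z(r, P) = 4 + P (Z(r, P) = P + (4 - 5*0) = P + (4 + 0) = P + 4 = 4 + P)
Z(W(0), -1)*(-281) = (4 - 1)*(-281) = 3*(-281) = -843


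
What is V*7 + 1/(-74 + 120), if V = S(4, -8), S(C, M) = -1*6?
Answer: -1931/46 ≈ -41.978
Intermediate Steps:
S(C, M) = -6
V = -6
V*7 + 1/(-74 + 120) = -6*7 + 1/(-74 + 120) = -42 + 1/46 = -1931/46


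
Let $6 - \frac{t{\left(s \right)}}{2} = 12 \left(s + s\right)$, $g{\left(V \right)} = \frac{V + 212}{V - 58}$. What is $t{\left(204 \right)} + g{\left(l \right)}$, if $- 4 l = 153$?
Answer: $- \frac{753199}{77} \approx -9781.8$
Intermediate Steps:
$l = - \frac{153}{4}$ ($l = \left(- \frac{1}{4}\right) 153 = - \frac{153}{4} \approx -38.25$)
$g{\left(V \right)} = \frac{212 + V}{-58 + V}$
$t{\left(s \right)} = 12 - 48 s$ ($t{\left(s \right)} = 12 - 2 \cdot 12 \left(s + s\right) = 12 - 2 \cdot 12 \cdot 2 s = 12 - 2 \cdot 24 s = 12 - 48 s$)
$t{\left(204 \right)} + g{\left(l \right)} = \left(12 - 9792\right) + \frac{212 - \frac{153}{4}}{-58 - \frac{153}{4}} = \left(12 - 9792\right) + \frac{1}{- \frac{385}{4}} \cdot \frac{695}{4} = -9780 - \frac{139}{77} = - \frac{753199}{77}$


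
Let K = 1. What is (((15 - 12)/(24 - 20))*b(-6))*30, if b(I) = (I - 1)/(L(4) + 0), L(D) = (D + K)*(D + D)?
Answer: -63/16 ≈ -3.9375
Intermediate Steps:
L(D) = 2*D*(1 + D) (L(D) = (D + 1)*(D + D) = (1 + D)*(2*D) = 2*D*(1 + D))
b(I) = -1/40 + I/40 (b(I) = (I - 1)/(2*4*(1 + 4) + 0) = (-1 + I)/(2*4*5 + 0) = (-1 + I)/(40 + 0) = (-1 + I)/40 = (-1 + I)*(1/40) = -1/40 + I/40)
(((15 - 12)/(24 - 20))*b(-6))*30 = (((15 - 12)/(24 - 20))*(-1/40 + (1/40)*(-6)))*30 = ((3/4)*(-1/40 - 3/20))*30 = ((3*(1/4))*(-7/40))*30 = ((3/4)*(-7/40))*30 = -21/160*30 = -63/16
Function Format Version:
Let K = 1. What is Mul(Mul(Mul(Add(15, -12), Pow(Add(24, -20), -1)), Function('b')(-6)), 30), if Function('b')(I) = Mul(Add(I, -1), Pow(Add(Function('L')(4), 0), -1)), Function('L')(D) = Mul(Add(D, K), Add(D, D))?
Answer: Rational(-63, 16) ≈ -3.9375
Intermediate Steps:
Function('L')(D) = Mul(2, D, Add(1, D)) (Function('L')(D) = Mul(Add(D, 1), Add(D, D)) = Mul(Add(1, D), Mul(2, D)) = Mul(2, D, Add(1, D)))
Function('b')(I) = Add(Rational(-1, 40), Mul(Rational(1, 40), I)) (Function('b')(I) = Mul(Add(I, -1), Pow(Add(Mul(2, 4, Add(1, 4)), 0), -1)) = Mul(Add(-1, I), Pow(Add(Mul(2, 4, 5), 0), -1)) = Mul(Add(-1, I), Pow(Add(40, 0), -1)) = Mul(Add(-1, I), Pow(40, -1)) = Mul(Add(-1, I), Rational(1, 40)) = Add(Rational(-1, 40), Mul(Rational(1, 40), I)))
Mul(Mul(Mul(Add(15, -12), Pow(Add(24, -20), -1)), Function('b')(-6)), 30) = Mul(Mul(Mul(Add(15, -12), Pow(Add(24, -20), -1)), Add(Rational(-1, 40), Mul(Rational(1, 40), -6))), 30) = Mul(Mul(Mul(3, Pow(4, -1)), Add(Rational(-1, 40), Rational(-3, 20))), 30) = Mul(Mul(Mul(3, Rational(1, 4)), Rational(-7, 40)), 30) = Mul(Mul(Rational(3, 4), Rational(-7, 40)), 30) = Mul(Rational(-21, 160), 30) = Rational(-63, 16)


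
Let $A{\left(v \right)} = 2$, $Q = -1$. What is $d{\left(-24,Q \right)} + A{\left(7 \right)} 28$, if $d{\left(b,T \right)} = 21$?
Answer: $77$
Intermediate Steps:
$d{\left(-24,Q \right)} + A{\left(7 \right)} 28 = 21 + 2 \cdot 28 = 21 + 56 = 77$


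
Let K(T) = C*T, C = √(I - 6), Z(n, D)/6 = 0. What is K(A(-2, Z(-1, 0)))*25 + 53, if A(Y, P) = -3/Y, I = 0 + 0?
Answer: 53 + 75*I*√6/2 ≈ 53.0 + 91.856*I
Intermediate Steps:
Z(n, D) = 0 (Z(n, D) = 6*0 = 0)
I = 0
C = I*√6 (C = √(0 - 6) = √(-6) = I*√6 ≈ 2.4495*I)
K(T) = I*T*√6 (K(T) = (I*√6)*T = I*T*√6)
K(A(-2, Z(-1, 0)))*25 + 53 = (I*(-3/(-2))*√6)*25 + 53 = (I*(-3*(-½))*√6)*25 + 53 = (I*(3/2)*√6)*25 + 53 = (3*I*√6/2)*25 + 53 = 75*I*√6/2 + 53 = 53 + 75*I*√6/2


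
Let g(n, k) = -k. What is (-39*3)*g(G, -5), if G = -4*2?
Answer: -585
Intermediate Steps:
G = -8
(-39*3)*g(G, -5) = (-39*3)*(-1*(-5)) = -117*5 = -585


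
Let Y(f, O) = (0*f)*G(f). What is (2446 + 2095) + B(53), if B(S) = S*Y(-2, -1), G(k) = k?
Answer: 4541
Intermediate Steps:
Y(f, O) = 0 (Y(f, O) = (0*f)*f = 0*f = 0)
B(S) = 0 (B(S) = S*0 = 0)
(2446 + 2095) + B(53) = (2446 + 2095) + 0 = 4541 + 0 = 4541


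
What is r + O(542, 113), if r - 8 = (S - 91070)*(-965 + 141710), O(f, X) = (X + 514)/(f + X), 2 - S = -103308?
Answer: 1128380819867/655 ≈ 1.7227e+9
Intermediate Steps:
S = 103310 (S = 2 - 1*(-103308) = 2 + 103308 = 103310)
O(f, X) = (514 + X)/(X + f)
r = 1722718808 (r = 8 + (103310 - 91070)*(-965 + 141710) = 8 + 12240*140745 = 8 + 1722718800 = 1722718808)
r + O(542, 113) = 1722718808 + (514 + 113)/(113 + 542) = 1722718808 + 627/655 = 1128380819867/655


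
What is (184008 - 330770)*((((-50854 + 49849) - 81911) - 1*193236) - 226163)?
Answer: 73720754030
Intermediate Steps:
(184008 - 330770)*((((-50854 + 49849) - 81911) - 1*193236) - 226163) = -146762*(((-1005 - 81911) - 193236) - 226163) = -146762*((-82916 - 193236) - 226163) = -146762*(-276152 - 226163) = -146762*(-502315) = 73720754030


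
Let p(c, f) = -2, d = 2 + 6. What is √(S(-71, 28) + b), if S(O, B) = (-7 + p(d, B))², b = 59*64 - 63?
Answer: √3794 ≈ 61.595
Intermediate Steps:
d = 8
b = 3713 (b = 3776 - 63 = 3713)
S(O, B) = 81 (S(O, B) = (-7 - 2)² = (-9)² = 81)
√(S(-71, 28) + b) = √(81 + 3713) = √3794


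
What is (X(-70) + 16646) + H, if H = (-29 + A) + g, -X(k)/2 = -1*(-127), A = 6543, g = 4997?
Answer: 27903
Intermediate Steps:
X(k) = -254 (X(k) = -(-2)*(-127) = -2*127 = -254)
H = 11511 (H = (-29 + 6543) + 4997 = 6514 + 4997 = 11511)
(X(-70) + 16646) + H = (-254 + 16646) + 11511 = 16392 + 11511 = 27903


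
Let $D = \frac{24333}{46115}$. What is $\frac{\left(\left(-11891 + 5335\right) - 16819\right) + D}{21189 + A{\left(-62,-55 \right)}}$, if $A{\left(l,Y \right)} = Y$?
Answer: $- \frac{538956896}{487297205} \approx -1.106$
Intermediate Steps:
$D = \frac{24333}{46115}$ ($D = 24333 \cdot \frac{1}{46115} = \frac{24333}{46115} \approx 0.52766$)
$\frac{\left(\left(-11891 + 5335\right) - 16819\right) + D}{21189 + A{\left(-62,-55 \right)}} = \frac{\left(\left(-11891 + 5335\right) - 16819\right) + \frac{24333}{46115}}{21189 - 55} = \frac{\left(-6556 - 16819\right) + \frac{24333}{46115}}{21134} = \left(-23375 + \frac{24333}{46115}\right) \frac{1}{21134} = \left(- \frac{1077913792}{46115}\right) \frac{1}{21134} = - \frac{538956896}{487297205}$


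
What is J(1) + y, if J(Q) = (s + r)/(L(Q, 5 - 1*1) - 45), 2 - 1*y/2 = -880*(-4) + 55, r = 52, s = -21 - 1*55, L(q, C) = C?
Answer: -292962/41 ≈ -7145.4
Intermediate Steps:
s = -76 (s = -21 - 55 = -76)
y = -7146 (y = 4 - 2*(-880*(-4) + 55) = 4 - 2*(-88*(-40) + 55) = 4 - 2*(3520 + 55) = 4 - 2*3575 = 4 - 7150 = -7146)
J(Q) = 24/41 (J(Q) = (-76 + 52)/((5 - 1*1) - 45) = -24/((5 - 1) - 45) = -24/(4 - 45) = -24/(-41) = -24*(-1/41) = 24/41)
J(1) + y = 24/41 - 7146 = -292962/41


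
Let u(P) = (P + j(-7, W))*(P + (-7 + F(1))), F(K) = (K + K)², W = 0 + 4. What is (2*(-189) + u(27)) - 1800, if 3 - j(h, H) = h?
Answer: -1290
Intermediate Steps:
W = 4
j(h, H) = 3 - h
F(K) = 4*K² (F(K) = (2*K)² = 4*K²)
u(P) = (-3 + P)*(10 + P) (u(P) = (P + (3 - 1*(-7)))*(P + (-7 + 4*1²)) = (P + (3 + 7))*(P + (-7 + 4*1)) = (P + 10)*(P + (-7 + 4)) = (10 + P)*(P - 3) = (10 + P)*(-3 + P) = (-3 + P)*(10 + P))
(2*(-189) + u(27)) - 1800 = (2*(-189) + (-30 + 27² + 7*27)) - 1800 = (-378 + (-30 + 729 + 189)) - 1800 = (-378 + 888) - 1800 = 510 - 1800 = -1290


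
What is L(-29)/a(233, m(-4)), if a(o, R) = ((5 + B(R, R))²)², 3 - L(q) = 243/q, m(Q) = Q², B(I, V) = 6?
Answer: 30/38599 ≈ 0.00077722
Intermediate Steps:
L(q) = 3 - 243/q
a(o, R) = 14641 (a(o, R) = ((5 + 6)²)² = (11²)² = 121² = 14641)
L(-29)/a(233, m(-4)) = (3 - 243/(-29))/14641 = (3 - 243*(-1/29))*(1/14641) = (3 + 243/29)*(1/14641) = (330/29)*(1/14641) = 30/38599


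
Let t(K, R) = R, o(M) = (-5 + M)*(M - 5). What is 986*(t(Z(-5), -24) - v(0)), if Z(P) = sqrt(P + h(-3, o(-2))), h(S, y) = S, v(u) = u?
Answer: -23664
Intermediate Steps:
o(M) = (-5 + M)**2 (o(M) = (-5 + M)*(-5 + M) = (-5 + M)**2)
Z(P) = sqrt(-3 + P) (Z(P) = sqrt(P - 3) = sqrt(-3 + P))
986*(t(Z(-5), -24) - v(0)) = 986*(-24 - 1*0) = 986*(-24 + 0) = 986*(-24) = -23664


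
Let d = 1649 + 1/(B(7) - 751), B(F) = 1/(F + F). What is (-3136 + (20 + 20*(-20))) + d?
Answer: -19627785/10513 ≈ -1867.0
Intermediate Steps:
B(F) = 1/(2*F)
d = 17335923/10513 (d = 1649 + 1/((½)/7 - 751) = 1649 + 1/((½)*(⅐) - 751) = 1649 + 1/(1/14 - 751) = 1649 + 1/(-10513/14) = 1649 - 14/10513 = 17335923/10513 ≈ 1649.0)
(-3136 + (20 + 20*(-20))) + d = (-3136 + (20 + 20*(-20))) + 17335923/10513 = (-3136 + (20 - 400)) + 17335923/10513 = (-3136 - 380) + 17335923/10513 = -3516 + 17335923/10513 = -19627785/10513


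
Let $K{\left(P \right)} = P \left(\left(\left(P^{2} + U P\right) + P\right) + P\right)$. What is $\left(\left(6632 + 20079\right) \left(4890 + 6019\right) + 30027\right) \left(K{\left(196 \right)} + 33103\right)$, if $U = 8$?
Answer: $2315858755236474$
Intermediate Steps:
$K{\left(P \right)} = P \left(P^{2} + 10 P\right)$ ($K{\left(P \right)} = P \left(\left(\left(P^{2} + 8 P\right) + P\right) + P\right) = P \left(\left(P^{2} + 9 P\right) + P\right) = P \left(P^{2} + 10 P\right)$)
$\left(\left(6632 + 20079\right) \left(4890 + 6019\right) + 30027\right) \left(K{\left(196 \right)} + 33103\right) = \left(\left(6632 + 20079\right) \left(4890 + 6019\right) + 30027\right) \left(196^{2} \left(10 + 196\right) + 33103\right) = \left(26711 \cdot 10909 + 30027\right) \left(38416 \cdot 206 + 33103\right) = \left(291390299 + 30027\right) \left(7913696 + 33103\right) = 291420326 \cdot 7946799 = 2315858755236474$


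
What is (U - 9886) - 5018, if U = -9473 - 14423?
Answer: -38800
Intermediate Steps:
U = -23896
(U - 9886) - 5018 = (-23896 - 9886) - 5018 = -33782 - 5018 = -38800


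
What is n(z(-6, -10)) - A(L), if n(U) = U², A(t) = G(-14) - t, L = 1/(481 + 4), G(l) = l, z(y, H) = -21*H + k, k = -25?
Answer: 16605916/485 ≈ 34239.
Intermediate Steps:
z(y, H) = -25 - 21*H (z(y, H) = -21*H - 25 = -25 - 21*H)
L = 1/485 ≈ 0.0020619
A(t) = -14 - t
n(z(-6, -10)) - A(L) = (-25 - 21*(-10))² - (-14 - 1*1/485) = (-25 + 210)² - (-14 - 1/485) = 185² - 1*(-6791/485) = 34225 + 6791/485 = 16605916/485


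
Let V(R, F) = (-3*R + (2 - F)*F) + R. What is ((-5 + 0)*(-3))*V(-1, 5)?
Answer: -195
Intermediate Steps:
V(R, F) = -2*R + F*(2 - F) (V(R, F) = (-3*R + F*(2 - F)) + R = -2*R + F*(2 - F))
((-5 + 0)*(-3))*V(-1, 5) = ((-5 + 0)*(-3))*(-1*5² - 2*(-1) + 2*5) = (-5*(-3))*(-1*25 + 2 + 10) = 15*(-25 + 2 + 10) = 15*(-13) = -195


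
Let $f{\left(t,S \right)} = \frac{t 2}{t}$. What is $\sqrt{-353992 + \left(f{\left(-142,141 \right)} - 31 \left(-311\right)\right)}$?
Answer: $3 i \sqrt{38261} \approx 586.81 i$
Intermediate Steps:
$f{\left(t,S \right)} = 2$ ($f{\left(t,S \right)} = \frac{2 t}{t} = 2$)
$\sqrt{-353992 + \left(f{\left(-142,141 \right)} - 31 \left(-311\right)\right)} = \sqrt{-353992 - \left(-2 + 31 \left(-311\right)\right)} = \sqrt{-353992 + \left(2 - -9641\right)} = \sqrt{-353992 + \left(2 + 9641\right)} = \sqrt{-353992 + 9643} = \sqrt{-344349} = 3 i \sqrt{38261}$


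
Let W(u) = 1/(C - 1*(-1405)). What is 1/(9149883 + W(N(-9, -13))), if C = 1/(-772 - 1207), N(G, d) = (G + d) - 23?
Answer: 2780494/25441194784181 ≈ 1.0929e-7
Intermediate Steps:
N(G, d) = -23 + G + d
C = -1/1979 (C = 1/(-1979) = -1/1979 ≈ -0.00050531)
W(u) = 1979/2780494 (W(u) = 1/(-1/1979 - 1*(-1405)) = 1/(-1/1979 + 1405) = 1/(2780494/1979) = 1979/2780494)
1/(9149883 + W(N(-9, -13))) = 1/(9149883 + 1979/2780494) = 1/(25441194784181/2780494) = 2780494/25441194784181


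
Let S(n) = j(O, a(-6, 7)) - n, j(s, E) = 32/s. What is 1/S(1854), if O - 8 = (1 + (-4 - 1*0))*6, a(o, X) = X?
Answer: -5/9286 ≈ -0.00053845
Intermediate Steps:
O = -10 (O = 8 + (1 + (-4 - 1*0))*6 = 8 + (1 + (-4 + 0))*6 = 8 + (1 - 4)*6 = 8 - 3*6 = 8 - 18 = -10)
S(n) = -16/5 - n (S(n) = 32/(-10) - n = 32*(-⅒) - n = -16/5 - n)
1/S(1854) = 1/(-16/5 - 1*1854) = 1/(-16/5 - 1854) = 1/(-9286/5) = -5/9286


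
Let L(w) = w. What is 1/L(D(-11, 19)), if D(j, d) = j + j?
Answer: -1/22 ≈ -0.045455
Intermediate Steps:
D(j, d) = 2*j
1/L(D(-11, 19)) = 1/(2*(-11)) = 1/(-22) = -1/22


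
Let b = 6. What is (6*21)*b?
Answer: 756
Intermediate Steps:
(6*21)*b = (6*21)*6 = 126*6 = 756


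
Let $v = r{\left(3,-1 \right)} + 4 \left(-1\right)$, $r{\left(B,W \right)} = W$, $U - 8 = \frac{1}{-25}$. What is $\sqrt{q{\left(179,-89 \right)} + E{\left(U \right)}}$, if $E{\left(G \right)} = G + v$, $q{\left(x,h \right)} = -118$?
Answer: $\frac{2 i \sqrt{719}}{5} \approx 10.726 i$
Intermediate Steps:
$U = \frac{199}{25}$ ($U = 8 + \frac{1}{-25} = 8 - \frac{1}{25} = \frac{199}{25} \approx 7.96$)
$v = -5$ ($v = -1 + 4 \left(-1\right) = -1 - 4 = -5$)
$E{\left(G \right)} = -5 + G$ ($E{\left(G \right)} = G - 5 = -5 + G$)
$\sqrt{q{\left(179,-89 \right)} + E{\left(U \right)}} = \sqrt{-118 + \left(-5 + \frac{199}{25}\right)} = \sqrt{-118 + \frac{74}{25}} = \sqrt{- \frac{2876}{25}} = \frac{2 i \sqrt{719}}{5}$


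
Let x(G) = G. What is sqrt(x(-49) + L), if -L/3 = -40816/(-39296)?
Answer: I*sqrt(78590158)/1228 ≈ 7.2191*I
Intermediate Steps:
L = -7653/2456 (L = -(-122448)/(-39296) = -(-122448)*(-1)/39296 = -3*2551/2456 = -7653/2456 ≈ -3.1160)
sqrt(x(-49) + L) = sqrt(-49 - 7653/2456) = sqrt(-127997/2456) = I*sqrt(78590158)/1228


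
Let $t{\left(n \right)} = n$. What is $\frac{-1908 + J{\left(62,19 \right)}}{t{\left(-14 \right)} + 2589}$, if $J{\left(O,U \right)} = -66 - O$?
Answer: $- \frac{2036}{2575} \approx -0.79068$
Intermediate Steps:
$\frac{-1908 + J{\left(62,19 \right)}}{t{\left(-14 \right)} + 2589} = \frac{-1908 - 128}{-14 + 2589} = \frac{-1908 - 128}{2575} = \left(-1908 - 128\right) \frac{1}{2575} = \left(-2036\right) \frac{1}{2575} = - \frac{2036}{2575}$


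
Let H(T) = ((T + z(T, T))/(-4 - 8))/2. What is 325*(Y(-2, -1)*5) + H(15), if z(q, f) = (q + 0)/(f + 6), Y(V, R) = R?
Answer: -136555/84 ≈ -1625.7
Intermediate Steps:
z(q, f) = q/(6 + f)
H(T) = -T/24 - T/(24*(6 + T)) (H(T) = ((T + T/(6 + T))/(-4 - 8))/2 = ((T + T/(6 + T))/(-12))*(1/2) = ((T + T/(6 + T))*(-1/12))*(1/2) = (-T/12 - T/(12*(6 + T)))*(1/2) = -T/24 - T/(24*(6 + T)))
325*(Y(-2, -1)*5) + H(15) = 325*(-1*5) + (1/24)*15*(-7 - 1*15)/(6 + 15) = 325*(-5) + (1/24)*15*(-7 - 15)/21 = -1625 + (1/24)*15*(1/21)*(-22) = -1625 - 55/84 = -136555/84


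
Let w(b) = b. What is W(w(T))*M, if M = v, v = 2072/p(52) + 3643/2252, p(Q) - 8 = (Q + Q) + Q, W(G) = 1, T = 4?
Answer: 1315899/92332 ≈ 14.252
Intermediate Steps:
p(Q) = 8 + 3*Q (p(Q) = 8 + ((Q + Q) + Q) = 8 + (2*Q + Q) = 8 + 3*Q)
v = 1315899/92332 (v = 2072/(8 + 3*52) + 3643/2252 = 2072/(8 + 156) + 3643*(1/2252) = 2072/164 + 3643/2252 = 2072*(1/164) + 3643/2252 = 518/41 + 3643/2252 = 1315899/92332 ≈ 14.252)
M = 1315899/92332 ≈ 14.252
W(w(T))*M = 1*(1315899/92332) = 1315899/92332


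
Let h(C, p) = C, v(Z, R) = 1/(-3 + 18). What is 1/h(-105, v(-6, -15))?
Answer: -1/105 ≈ -0.0095238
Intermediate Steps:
v(Z, R) = 1/15
1/h(-105, v(-6, -15)) = 1/(-105) = -1/105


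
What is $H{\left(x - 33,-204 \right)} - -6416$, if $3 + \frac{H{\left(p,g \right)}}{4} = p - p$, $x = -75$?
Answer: $6404$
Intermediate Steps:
$H{\left(p,g \right)} = -12$ ($H{\left(p,g \right)} = -12 + 4 \left(p - p\right) = -12 + 4 \cdot 0 = -12 + 0 = -12$)
$H{\left(x - 33,-204 \right)} - -6416 = -12 - -6416 = -12 + 6416 = 6404$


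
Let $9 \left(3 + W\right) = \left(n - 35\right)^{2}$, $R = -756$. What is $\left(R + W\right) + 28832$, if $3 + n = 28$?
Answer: $\frac{252757}{9} \approx 28084.0$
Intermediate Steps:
$n = 25$ ($n = -3 + 28 = 25$)
$W = \frac{73}{9}$ ($W = -3 + \frac{\left(25 - 35\right)^{2}}{9} = -3 + \frac{\left(-10\right)^{2}}{9} = -3 + \frac{1}{9} \cdot 100 = -3 + \frac{100}{9} = \frac{73}{9} \approx 8.1111$)
$\left(R + W\right) + 28832 = \left(-756 + \frac{73}{9}\right) + 28832 = - \frac{6731}{9} + 28832 = \frac{252757}{9}$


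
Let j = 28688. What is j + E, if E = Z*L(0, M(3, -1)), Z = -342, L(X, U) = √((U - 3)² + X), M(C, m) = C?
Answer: 28688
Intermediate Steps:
L(X, U) = √(X + (-3 + U)²) (L(X, U) = √((-3 + U)² + X) = √(X + (-3 + U)²))
E = 0 (E = -342*√(0 + (-3 + 3)²) = -342*√(0 + 0²) = -342*√(0 + 0) = -342*√0 = -342*0 = 0)
j + E = 28688 + 0 = 28688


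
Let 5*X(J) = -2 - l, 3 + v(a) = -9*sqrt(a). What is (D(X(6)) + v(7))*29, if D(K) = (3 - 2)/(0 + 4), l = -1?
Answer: -319/4 - 261*sqrt(7) ≈ -770.29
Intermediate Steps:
v(a) = -3 - 9*sqrt(a)
X(J) = -1/5 (X(J) = (-2 - 1*(-1))/5 = (-2 + 1)/5 = (1/5)*(-1) = -1/5)
D(K) = 1/4
(D(X(6)) + v(7))*29 = (1/4 + (-3 - 9*sqrt(7)))*29 = (-11/4 - 9*sqrt(7))*29 = -319/4 - 261*sqrt(7)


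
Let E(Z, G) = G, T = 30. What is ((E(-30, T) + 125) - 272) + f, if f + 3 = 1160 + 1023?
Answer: 2063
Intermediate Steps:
f = 2180 (f = -3 + (1160 + 1023) = -3 + 2183 = 2180)
((E(-30, T) + 125) - 272) + f = ((30 + 125) - 272) + 2180 = (155 - 272) + 2180 = -117 + 2180 = 2063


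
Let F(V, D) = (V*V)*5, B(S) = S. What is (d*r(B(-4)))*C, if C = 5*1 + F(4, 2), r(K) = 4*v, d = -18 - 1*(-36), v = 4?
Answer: 24480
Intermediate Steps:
d = 18 (d = -18 + 36 = 18)
F(V, D) = 5*V² (F(V, D) = V²*5 = 5*V²)
r(K) = 16 (r(K) = 4*4 = 16)
C = 85 (C = 5*1 + 5*4² = 5 + 5*16 = 5 + 80 = 85)
(d*r(B(-4)))*C = (18*16)*85 = 288*85 = 24480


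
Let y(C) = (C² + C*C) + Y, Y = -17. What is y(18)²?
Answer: 398161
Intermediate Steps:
y(C) = -17 + 2*C² (y(C) = (C² + C*C) - 17 = (C² + C²) - 17 = 2*C² - 17 = -17 + 2*C²)
y(18)² = (-17 + 2*18²)² = (-17 + 2*324)² = (-17 + 648)² = 631² = 398161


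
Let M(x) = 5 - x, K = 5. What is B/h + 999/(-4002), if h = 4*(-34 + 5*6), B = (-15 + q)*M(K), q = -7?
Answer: -333/1334 ≈ -0.24963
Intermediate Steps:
B = 0 (B = (-15 - 7)*(5 - 1*5) = -22*(5 - 5) = -22*0 = 0)
h = -16 (h = 4*(-34 + 30) = 4*(-4) = -16)
B/h + 999/(-4002) = 0/(-16) + 999/(-4002) = 0*(-1/16) + 999*(-1/4002) = 0 - 333/1334 = -333/1334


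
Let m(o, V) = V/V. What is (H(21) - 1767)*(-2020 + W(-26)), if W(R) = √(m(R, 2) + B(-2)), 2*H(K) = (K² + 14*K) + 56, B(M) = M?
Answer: 2770430 - 2743*I/2 ≈ 2.7704e+6 - 1371.5*I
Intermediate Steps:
m(o, V) = 1
H(K) = 28 + K²/2 + 7*K (H(K) = ((K² + 14*K) + 56)/2 = (56 + K² + 14*K)/2 = 28 + K²/2 + 7*K)
W(R) = I (W(R) = √(1 - 2) = √(-1) = I)
(H(21) - 1767)*(-2020 + W(-26)) = ((28 + (½)*21² + 7*21) - 1767)*(-2020 + I) = ((28 + (½)*441 + 147) - 1767)*(-2020 + I) = ((28 + 441/2 + 147) - 1767)*(-2020 + I) = (791/2 - 1767)*(-2020 + I) = -2743*(-2020 + I)/2 = 2770430 - 2743*I/2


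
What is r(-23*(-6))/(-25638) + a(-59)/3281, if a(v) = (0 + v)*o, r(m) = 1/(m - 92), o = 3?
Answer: -208747877/3869440788 ≈ -0.053948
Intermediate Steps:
r(m) = 1/(-92 + m)
a(v) = 3*v (a(v) = (0 + v)*3 = v*3 = 3*v)
r(-23*(-6))/(-25638) + a(-59)/3281 = 1/(-92 - 23*(-6)*(-25638)) + (3*(-59))/3281 = -1/25638/(-92 + 138) - 177*1/3281 = -1/25638/46 - 177/3281 = (1/46)*(-1/25638) - 177/3281 = -1/1179348 - 177/3281 = -208747877/3869440788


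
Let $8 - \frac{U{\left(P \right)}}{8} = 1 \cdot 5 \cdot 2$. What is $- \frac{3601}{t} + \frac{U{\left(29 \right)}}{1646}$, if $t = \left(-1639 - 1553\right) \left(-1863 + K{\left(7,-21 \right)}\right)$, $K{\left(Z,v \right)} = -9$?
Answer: $- \frac{3905155}{378290304} \approx -0.010323$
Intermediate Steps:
$U{\left(P \right)} = -16$ ($U{\left(P \right)} = 64 - 8 \cdot 1 \cdot 5 \cdot 2 = 64 - 8 \cdot 5 \cdot 2 = 64 - 80 = -16$)
$t = 5975424$ ($t = \left(-1639 - 1553\right) \left(-1863 - 9\right) = \left(-3192\right) \left(-1872\right) = 5975424$)
$- \frac{3601}{t} + \frac{U{\left(29 \right)}}{1646} = - \frac{3601}{5975424} - \frac{16}{1646} = \left(-3601\right) \frac{1}{5975424} - \frac{8}{823} = - \frac{277}{459648} - \frac{8}{823} = - \frac{3905155}{378290304}$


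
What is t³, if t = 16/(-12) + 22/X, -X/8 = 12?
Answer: -15625/4096 ≈ -3.8147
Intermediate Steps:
X = -96 (X = -8*12 = -96)
t = -25/16 (t = 16/(-12) + 22/(-96) = 16*(-1/12) + 22*(-1/96) = -4/3 - 11/48 = -25/16 ≈ -1.5625)
t³ = (-25/16)³ = -15625/4096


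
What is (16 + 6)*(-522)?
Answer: -11484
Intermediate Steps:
(16 + 6)*(-522) = 22*(-522) = -11484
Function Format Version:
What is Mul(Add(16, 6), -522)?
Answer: -11484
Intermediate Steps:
Mul(Add(16, 6), -522) = Mul(22, -522) = -11484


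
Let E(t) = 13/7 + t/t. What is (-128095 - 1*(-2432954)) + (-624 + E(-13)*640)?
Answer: 16142445/7 ≈ 2.3061e+6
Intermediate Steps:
E(t) = 20/7 (E(t) = 13*(⅐) + 1 = 13/7 + 1 = 20/7)
(-128095 - 1*(-2432954)) + (-624 + E(-13)*640) = (-128095 - 1*(-2432954)) + (-624 + (20/7)*640) = (-128095 + 2432954) + (-624 + 12800/7) = 2304859 + 8432/7 = 16142445/7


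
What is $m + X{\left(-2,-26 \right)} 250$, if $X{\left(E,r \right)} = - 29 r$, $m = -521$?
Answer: $187979$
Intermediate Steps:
$m + X{\left(-2,-26 \right)} 250 = -521 + \left(-29\right) \left(-26\right) 250 = -521 + 754 \cdot 250 = -521 + 188500 = 187979$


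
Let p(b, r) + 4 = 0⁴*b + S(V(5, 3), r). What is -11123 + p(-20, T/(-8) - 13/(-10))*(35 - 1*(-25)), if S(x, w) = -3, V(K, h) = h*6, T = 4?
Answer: -11543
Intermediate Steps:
V(K, h) = 6*h
p(b, r) = -7 (p(b, r) = -4 + (0⁴*b - 3) = -4 + (0*b - 3) = -4 + (0 - 3) = -4 - 3 = -7)
-11123 + p(-20, T/(-8) - 13/(-10))*(35 - 1*(-25)) = -11123 - 7*(35 - 1*(-25)) = -11123 - 7*(35 + 25) = -11123 - 7*60 = -11123 - 420 = -11543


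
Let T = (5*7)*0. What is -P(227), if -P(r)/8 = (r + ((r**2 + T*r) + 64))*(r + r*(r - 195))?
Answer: 3105468960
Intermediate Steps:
T = 0 (T = 35*0 = 0)
P(r) = -8*(r + r*(-195 + r))*(64 + r + r**2) (P(r) = -8*(r + ((r**2 + 0*r) + 64))*(r + r*(r - 195)) = -8*(r + ((r**2 + 0) + 64))*(r + r*(-195 + r)) = -8*(r + (r**2 + 64))*(r + r*(-195 + r)) = -8*(r + (64 + r**2))*(r + r*(-195 + r)) = -8*(64 + r + r**2)*(r + r*(-195 + r)) = -8*(r + r*(-195 + r))*(64 + r + r**2))
-P(227) = -8*227*(12416 - 1*227**3 + 130*227 + 193*227**2) = -8*227*(12416 - 1*11697083 + 29510 + 193*51529) = -8*227*(12416 - 11697083 + 29510 + 9945097) = -8*227*(-1710060) = -1*(-3105468960) = 3105468960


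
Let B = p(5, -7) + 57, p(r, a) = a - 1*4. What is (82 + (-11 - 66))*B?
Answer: 230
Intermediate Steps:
p(r, a) = -4 + a (p(r, a) = a - 4 = -4 + a)
B = 46 (B = (-4 - 7) + 57 = -11 + 57 = 46)
(82 + (-11 - 66))*B = (82 + (-11 - 66))*46 = (82 - 77)*46 = 5*46 = 230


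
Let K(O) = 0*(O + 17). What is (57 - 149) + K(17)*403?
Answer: -92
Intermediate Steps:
K(O) = 0 (K(O) = 0*(17 + O) = 0)
(57 - 149) + K(17)*403 = (57 - 149) + 0*403 = -92 + 0 = -92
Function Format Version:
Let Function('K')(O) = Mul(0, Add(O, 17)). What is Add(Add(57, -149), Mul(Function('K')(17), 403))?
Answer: -92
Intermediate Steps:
Function('K')(O) = 0 (Function('K')(O) = Mul(0, Add(17, O)) = 0)
Add(Add(57, -149), Mul(Function('K')(17), 403)) = Add(Add(57, -149), Mul(0, 403)) = Add(-92, 0) = -92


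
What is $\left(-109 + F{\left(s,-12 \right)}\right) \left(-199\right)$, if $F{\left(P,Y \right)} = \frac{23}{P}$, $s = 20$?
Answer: $\frac{429243}{20} \approx 21462.0$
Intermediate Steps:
$\left(-109 + F{\left(s,-12 \right)}\right) \left(-199\right) = \left(-109 + \frac{23}{20}\right) \left(-199\right) = \left(- \frac{2157}{20}\right) \left(-199\right) = \frac{429243}{20}$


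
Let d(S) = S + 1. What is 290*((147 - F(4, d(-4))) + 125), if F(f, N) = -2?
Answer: 79460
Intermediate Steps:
d(S) = 1 + S
290*((147 - F(4, d(-4))) + 125) = 290*((147 - 1*(-2)) + 125) = 290*((147 + 2) + 125) = 290*(149 + 125) = 290*274 = 79460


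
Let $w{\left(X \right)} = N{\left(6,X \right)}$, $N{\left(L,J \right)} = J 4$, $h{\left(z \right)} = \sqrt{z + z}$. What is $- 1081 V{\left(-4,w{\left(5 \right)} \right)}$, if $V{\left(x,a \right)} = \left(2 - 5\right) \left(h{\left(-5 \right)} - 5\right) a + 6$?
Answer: $-330786 + 64860 i \sqrt{10} \approx -3.3079 \cdot 10^{5} + 2.0511 \cdot 10^{5} i$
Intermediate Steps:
$h{\left(z \right)} = \sqrt{2} \sqrt{z}$ ($h{\left(z \right)} = \sqrt{2 z} = \sqrt{2} \sqrt{z}$)
$N{\left(L,J \right)} = 4 J$
$w{\left(X \right)} = 4 X$
$V{\left(x,a \right)} = 6 + a \left(15 - 3 i \sqrt{10}\right)$ ($V{\left(x,a \right)} = \left(2 - 5\right) \left(\sqrt{2} \sqrt{-5} - 5\right) a + 6 = - 3 \left(\sqrt{2} i \sqrt{5} - 5\right) a + 6 = - 3 \left(i \sqrt{10} - 5\right) a + 6 = - 3 \left(-5 + i \sqrt{10}\right) a + 6 = \left(15 - 3 i \sqrt{10}\right) a + 6 = a \left(15 - 3 i \sqrt{10}\right) + 6 = 6 + a \left(15 - 3 i \sqrt{10}\right)$)
$- 1081 V{\left(-4,w{\left(5 \right)} \right)} = - 1081 \left(6 + 15 \cdot 4 \cdot 5 - 3 i 4 \cdot 5 \sqrt{10}\right) = - 1081 \left(6 + 15 \cdot 20 - 3 i 20 \sqrt{10}\right) = - 1081 \left(6 + 300 - 60 i \sqrt{10}\right) = - 1081 \left(306 - 60 i \sqrt{10}\right) = -330786 + 64860 i \sqrt{10}$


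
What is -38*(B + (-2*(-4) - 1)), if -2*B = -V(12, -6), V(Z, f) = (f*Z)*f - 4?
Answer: -8398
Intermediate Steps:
V(Z, f) = -4 + Z*f² (V(Z, f) = (Z*f)*f - 4 = Z*f² - 4 = -4 + Z*f²)
B = 214 (B = -(-1)*(-4 + 12*(-6)²)/2 = -(-1)*(-4 + 12*36)/2 = -(-1)*(-4 + 432)/2 = -(-1)*428/2 = -½*(-428) = 214)
-38*(B + (-2*(-4) - 1)) = -38*(214 + (-2*(-4) - 1)) = -38*(214 + (8 - 1)) = -38*(214 + 7) = -38*221 = -8398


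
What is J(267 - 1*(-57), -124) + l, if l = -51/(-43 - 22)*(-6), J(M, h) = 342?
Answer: 21924/65 ≈ 337.29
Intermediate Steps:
l = -306/65 (l = -51/(-65)*(-6) = -51*(-1/65)*(-6) = (51/65)*(-6) = -306/65 ≈ -4.7077)
J(267 - 1*(-57), -124) + l = 342 - 306/65 = 21924/65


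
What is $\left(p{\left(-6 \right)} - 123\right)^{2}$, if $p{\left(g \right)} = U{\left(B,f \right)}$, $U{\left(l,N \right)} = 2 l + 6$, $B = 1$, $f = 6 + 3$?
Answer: $13225$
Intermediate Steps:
$f = 9$
$U{\left(l,N \right)} = 6 + 2 l$
$p{\left(g \right)} = 8$ ($p{\left(g \right)} = 6 + 2 \cdot 1 = 6 + 2 = 8$)
$\left(p{\left(-6 \right)} - 123\right)^{2} = \left(8 - 123\right)^{2} = \left(-115\right)^{2} = 13225$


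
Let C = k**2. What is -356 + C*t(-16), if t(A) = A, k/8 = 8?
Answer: -65892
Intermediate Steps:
k = 64 (k = 8*8 = 64)
C = 4096 (C = 64**2 = 4096)
-356 + C*t(-16) = -356 + 4096*(-16) = -356 - 65536 = -65892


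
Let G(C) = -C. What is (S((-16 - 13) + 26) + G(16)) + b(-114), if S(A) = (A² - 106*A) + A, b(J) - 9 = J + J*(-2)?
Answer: 431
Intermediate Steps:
b(J) = 9 - J (b(J) = 9 + (J + J*(-2)) = 9 + (J - 2*J) = 9 - J)
S(A) = A² - 105*A
(S((-16 - 13) + 26) + G(16)) + b(-114) = (((-16 - 13) + 26)*(-105 + ((-16 - 13) + 26)) - 1*16) + (9 - 1*(-114)) = ((-29 + 26)*(-105 + (-29 + 26)) - 16) + (9 + 114) = (-3*(-105 - 3) - 16) + 123 = (-3*(-108) - 16) + 123 = (324 - 16) + 123 = 308 + 123 = 431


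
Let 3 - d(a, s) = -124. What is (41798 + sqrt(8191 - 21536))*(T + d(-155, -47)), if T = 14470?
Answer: 610125406 + 14597*I*sqrt(13345) ≈ 6.1013e+8 + 1.6863e+6*I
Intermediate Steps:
d(a, s) = 127 (d(a, s) = 3 - 1*(-124) = 3 + 124 = 127)
(41798 + sqrt(8191 - 21536))*(T + d(-155, -47)) = (41798 + sqrt(8191 - 21536))*(14470 + 127) = (41798 + sqrt(-13345))*14597 = (41798 + I*sqrt(13345))*14597 = 610125406 + 14597*I*sqrt(13345)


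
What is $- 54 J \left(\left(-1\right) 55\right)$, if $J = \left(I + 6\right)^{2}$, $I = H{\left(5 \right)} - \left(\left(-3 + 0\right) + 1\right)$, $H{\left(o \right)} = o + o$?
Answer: $962280$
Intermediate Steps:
$H{\left(o \right)} = 2 o$
$I = 12$ ($I = 2 \cdot 5 - \left(\left(-3 + 0\right) + 1\right) = 10 - \left(-3 + 1\right) = 10 - -2 = 10 + 2 = 12$)
$J = 324$ ($J = \left(12 + 6\right)^{2} = 18^{2} = 324$)
$- 54 J \left(\left(-1\right) 55\right) = \left(-54\right) 324 \left(\left(-1\right) 55\right) = \left(-17496\right) \left(-55\right) = 962280$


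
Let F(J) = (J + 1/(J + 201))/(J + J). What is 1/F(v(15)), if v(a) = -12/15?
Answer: 8008/3979 ≈ 2.0126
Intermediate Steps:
v(a) = -⅘ (v(a) = -12*1/15 = -⅘)
F(J) = (J + 1/(201 + J))/(2*J) (F(J) = (J + 1/(201 + J))/((2*J)) = (J + 1/(201 + J))*(1/(2*J)) = (J + 1/(201 + J))/(2*J))
1/F(v(15)) = 1/((1 + (-⅘)² + 201*(-⅘))/(2*(-⅘)*(201 - ⅘))) = 1/((½)*(-5/4)*(1 + 16/25 - 804/5)/(1001/5)) = 1/((½)*(-5/4)*(5/1001)*(-3979/25)) = 1/(3979/8008) = 8008/3979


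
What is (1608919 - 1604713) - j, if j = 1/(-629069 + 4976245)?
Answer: 18284222255/4347176 ≈ 4206.0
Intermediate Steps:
j = 1/4347176 ≈ 2.3003e-7
(1608919 - 1604713) - j = (1608919 - 1604713) - 1*1/4347176 = 4206 - 1/4347176 = 18284222255/4347176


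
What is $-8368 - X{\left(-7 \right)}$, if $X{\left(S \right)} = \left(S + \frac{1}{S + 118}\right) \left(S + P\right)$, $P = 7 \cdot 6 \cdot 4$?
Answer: $- \frac{803912}{111} \approx -7242.5$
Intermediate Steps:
$P = 168$ ($P = 42 \cdot 4 = 168$)
$X{\left(S \right)} = \left(168 + S\right) \left(S + \frac{1}{118 + S}\right)$ ($X{\left(S \right)} = \left(S + \frac{1}{S + 118}\right) \left(S + 168\right) = \left(S + \frac{1}{118 + S}\right) \left(168 + S\right) = \left(168 + S\right) \left(S + \frac{1}{118 + S}\right)$)
$-8368 - X{\left(-7 \right)} = -8368 - \frac{168 + \left(-7\right)^{3} + 286 \left(-7\right)^{2} + 19825 \left(-7\right)}{118 - 7} = -8368 - \frac{168 - 343 + 286 \cdot 49 - 138775}{111} = -8368 - \frac{168 - 343 + 14014 - 138775}{111} = -8368 - \frac{1}{111} \left(-124936\right) = -8368 - - \frac{124936}{111} = -8368 + \frac{124936}{111} = - \frac{803912}{111}$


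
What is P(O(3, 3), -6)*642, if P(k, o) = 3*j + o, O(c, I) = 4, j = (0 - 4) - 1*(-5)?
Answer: -1926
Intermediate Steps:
j = 1 (j = -4 + 5 = 1)
P(k, o) = 3 + o (P(k, o) = 3*1 + o = 3 + o)
P(O(3, 3), -6)*642 = (3 - 6)*642 = -3*642 = -1926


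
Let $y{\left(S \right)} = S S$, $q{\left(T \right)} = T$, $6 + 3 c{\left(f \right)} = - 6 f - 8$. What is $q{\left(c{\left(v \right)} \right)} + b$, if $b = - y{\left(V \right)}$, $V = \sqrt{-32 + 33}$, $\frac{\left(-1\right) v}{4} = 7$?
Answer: $\frac{151}{3} \approx 50.333$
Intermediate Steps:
$v = -28$ ($v = \left(-4\right) 7 = -28$)
$c{\left(f \right)} = - \frac{14}{3} - 2 f$ ($c{\left(f \right)} = -2 + \frac{- 6 f - 8}{3} = -2 + \frac{-8 - 6 f}{3} = -2 - \left(\frac{8}{3} + 2 f\right) = - \frac{14}{3} - 2 f$)
$V = 1$ ($V = \sqrt{1} = 1$)
$y{\left(S \right)} = S^{2}$
$b = -1$ ($b = - 1^{2} = \left(-1\right) 1 = -1$)
$q{\left(c{\left(v \right)} \right)} + b = \left(- \frac{14}{3} - -56\right) - 1 = \left(- \frac{14}{3} + 56\right) - 1 = \frac{154}{3} - 1 = \frac{151}{3}$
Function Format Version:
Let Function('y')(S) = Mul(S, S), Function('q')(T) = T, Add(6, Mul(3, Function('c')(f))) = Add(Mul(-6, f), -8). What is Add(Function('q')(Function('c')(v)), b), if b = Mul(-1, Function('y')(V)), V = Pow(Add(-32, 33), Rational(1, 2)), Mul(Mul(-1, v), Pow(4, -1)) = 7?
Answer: Rational(151, 3) ≈ 50.333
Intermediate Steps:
v = -28 (v = Mul(-4, 7) = -28)
Function('c')(f) = Add(Rational(-14, 3), Mul(-2, f)) (Function('c')(f) = Add(-2, Mul(Rational(1, 3), Add(Mul(-6, f), -8))) = Add(-2, Mul(Rational(1, 3), Add(-8, Mul(-6, f)))) = Add(-2, Add(Rational(-8, 3), Mul(-2, f))) = Add(Rational(-14, 3), Mul(-2, f)))
V = 1 (V = Pow(1, Rational(1, 2)) = 1)
Function('y')(S) = Pow(S, 2)
b = -1 (b = Mul(-1, Pow(1, 2)) = Mul(-1, 1) = -1)
Add(Function('q')(Function('c')(v)), b) = Add(Add(Rational(-14, 3), Mul(-2, -28)), -1) = Add(Add(Rational(-14, 3), 56), -1) = Add(Rational(154, 3), -1) = Rational(151, 3)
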